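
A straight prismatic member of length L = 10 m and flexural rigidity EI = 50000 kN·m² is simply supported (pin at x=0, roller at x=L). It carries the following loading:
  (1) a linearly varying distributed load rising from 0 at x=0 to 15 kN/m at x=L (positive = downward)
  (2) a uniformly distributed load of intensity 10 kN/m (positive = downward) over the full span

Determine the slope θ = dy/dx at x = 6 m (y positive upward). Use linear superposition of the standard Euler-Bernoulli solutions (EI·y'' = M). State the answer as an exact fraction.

Load 1 — triangular load w₀=15 kN/m (0→w₀ over full span):
  θ_1 = -w₀(7L⁴-30L²x²+15x⁴)/(360LEI) = -15·(7·10⁴-30·10²·6²+15·6⁴)/(360·10·50000) = 29/18750 rad
Load 2 — uniform load w=10 kN/m over full span:
  θ_2 = -w(L³-6Lx²+4x³)/(24EI) = -10·(10³-6·10·6²+4·6³)/(24·50000) = 37/15000 rad
Superposition: θ = Σ θ_i = 301/75000 rad ≈ 0.004013 rad

θ(6) = 301/75000 rad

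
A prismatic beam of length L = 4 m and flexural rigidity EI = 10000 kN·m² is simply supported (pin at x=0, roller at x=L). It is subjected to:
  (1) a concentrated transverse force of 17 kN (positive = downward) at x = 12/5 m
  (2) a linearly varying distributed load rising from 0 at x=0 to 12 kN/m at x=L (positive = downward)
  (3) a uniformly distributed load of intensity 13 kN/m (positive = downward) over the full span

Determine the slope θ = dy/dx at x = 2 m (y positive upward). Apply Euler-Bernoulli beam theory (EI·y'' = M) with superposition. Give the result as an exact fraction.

Load 1 — point force P=17 kN at a=12/5 m (b=L-a=8/5):
  θ_1 = -Pb(L²-b²-3x²)/(6LEI)  [x≤a] = -17·(8/5)·(4²-(8/5)²-3·2²)/(6·4·10000) = -51/312500 rad
Load 2 — triangular load w₀=12 kN/m (0→w₀ over full span):
  θ_2 = -w₀(7L⁴-30L²x²+15x⁴)/(360LEI) = -12·(7·4⁴-30·4²·2²+15·2⁴)/(360·4·10000) = -7/75000 rad
Load 3 — uniform load w=13 kN/m over full span:
  θ_3 = -w(L³-6Lx²+4x³)/(24EI) = -13·(4³-6·4·2²+4·2³)/(24·10000) = 0 rad
Superposition: θ = Σ θ_i = -481/1875000 rad ≈ -0.000257 rad

θ(2) = -481/1875000 rad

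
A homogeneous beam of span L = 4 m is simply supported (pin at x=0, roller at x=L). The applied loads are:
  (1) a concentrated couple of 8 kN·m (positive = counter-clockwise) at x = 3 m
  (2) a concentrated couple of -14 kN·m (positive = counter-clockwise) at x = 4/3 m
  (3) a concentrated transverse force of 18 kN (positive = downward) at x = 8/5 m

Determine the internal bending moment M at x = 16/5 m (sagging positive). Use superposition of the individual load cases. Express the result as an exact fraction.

Load 1 — applied couple M₀=8 kN·m at a=3 m (b=L-a=1):
  M_1 = M₀x/L - M₀  [x>a] = 8·(16/5)/4 - 8 = -8/5 kN·m
Load 2 — applied couple M₀=-14 kN·m at a=4/3 m (b=L-a=8/3):
  M_2 = M₀x/L - M₀  [x>a] = (-14)·(16/5)/4 - (-14) = 14/5 kN·m
Load 3 — point force P=18 kN at a=8/5 m (b=L-a=12/5):
  M_3 = Pa(L-x)/L  [x>a] = 18·(8/5)·(4-(16/5))/4 = 144/25 kN·m
Superposition: M = Σ M_i = 174/25 kN·m ≈ 6.960000 kN·m

M(16/5) = 174/25 kN·m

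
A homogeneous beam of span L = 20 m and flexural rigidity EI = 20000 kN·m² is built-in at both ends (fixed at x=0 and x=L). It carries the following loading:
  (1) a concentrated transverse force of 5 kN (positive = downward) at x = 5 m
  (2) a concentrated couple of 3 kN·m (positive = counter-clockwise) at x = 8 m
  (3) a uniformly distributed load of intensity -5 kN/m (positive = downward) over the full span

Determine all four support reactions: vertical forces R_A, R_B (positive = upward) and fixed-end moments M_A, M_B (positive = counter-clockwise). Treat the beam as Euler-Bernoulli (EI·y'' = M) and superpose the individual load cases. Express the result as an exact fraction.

Load 1 — point force P=5 kN at a=5 m (b=L-a=15):
  R_A = Pb²(3a+b)/L³ = 5·15²·(3·5+15)/20³ = 135/32 kN
  M_A = Pab²/L² = 5·5·15²/20² = 225/16 kN·m
  R_B = Pa²(a+3b)/L³ = 5·5²·(5+3·15)/20³ = 25/32 kN
  M_B = -Pa²b/L² = -5·5²·15/20² = -75/16 kN·m
Load 2 — applied couple M₀=3 kN·m at a=8 m (b=L-a=12):
  R_A = 6M₀ab/L³ = 6·3·8·12/20³ = 27/125 kN
  M_A = M₀b(2a-b)/L² = 3·12·(2·8-12)/20² = 9/25 kN·m
  R_B = -6M₀ab/L³ = -6·3·8·12/20³ = -27/125 kN
  M_B = M₀a(2b-a)/L² = 3·8·(2·12-8)/20² = 24/25 kN·m
Load 3 — uniform load w=-5 kN/m over full span:
  R_A = wL/2 = (-5)·20/2 = -50 kN
  M_A = wL²/12 = (-5)·20²/12 = -500/3 kN·m
  R_B = wL/2 = (-5)·20/2 = -50 kN
  M_B = -wL²/12 = -(-5)·20²/12 = 500/3 kN·m
Superposition: R_A = -182261/4000 kN, M_A = -182693/1200 kN·m, R_B = -197739/4000 kN, M_B = 195527/1200 kN·m

R_A = -182261/4000 kN, M_A = -182693/1200 kN·m, R_B = -197739/4000 kN, M_B = 195527/1200 kN·m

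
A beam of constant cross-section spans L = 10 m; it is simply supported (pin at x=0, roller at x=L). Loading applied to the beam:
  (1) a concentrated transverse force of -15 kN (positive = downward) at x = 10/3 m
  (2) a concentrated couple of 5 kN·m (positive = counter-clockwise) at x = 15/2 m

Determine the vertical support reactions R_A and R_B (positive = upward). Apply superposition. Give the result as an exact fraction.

R_A = -19/2 kN, R_B = -11/2 kN

Load 1 — point force P=-15 kN at a=10/3 m (b=L-a=20/3):
  R_A = Pb/L = (-15)·(20/3)/10 = -10 kN
  R_B = Pa/L = (-15)·(10/3)/10 = -5 kN
Load 2 — applied couple M₀=5 kN·m at a=15/2 m (b=L-a=5/2):
  R_A = M₀/L = 5/10 = 1/2 kN
  R_B = -M₀/L = -5/10 = -1/2 kN
Superposition: R_A = -19/2 kN, R_B = -11/2 kN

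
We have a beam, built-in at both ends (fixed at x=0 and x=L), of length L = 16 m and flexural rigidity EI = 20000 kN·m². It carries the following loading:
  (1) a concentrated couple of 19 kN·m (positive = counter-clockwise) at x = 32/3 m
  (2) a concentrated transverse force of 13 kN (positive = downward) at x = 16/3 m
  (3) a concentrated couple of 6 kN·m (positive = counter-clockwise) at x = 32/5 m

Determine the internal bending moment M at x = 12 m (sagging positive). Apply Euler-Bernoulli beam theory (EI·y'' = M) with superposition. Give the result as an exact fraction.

Load 1 — applied couple M₀=19 kN·m at a=32/3 m (b=L-a=16/3):
  M_1 = R_Ax - M_A - M₀  [x>a] with R_A=19/12, M_A=19/3 = (19/12)·12 - (19/3) - 19 = -19/3 kN·m
Load 2 — point force P=13 kN at a=16/3 m (b=L-a=32/3):
  M_2 = Pa²(a+3b)(L-x)/L³ - Pa²b/L²  [x>a] = 13·(16/3)²·((16/3)+3·(32/3))·(16-12)/16³ - 13·(16/3)²·(32/3)/16² = -52/27 kN·m
Load 3 — applied couple M₀=6 kN·m at a=32/5 m (b=L-a=48/5):
  M_3 = R_Ax - M_A - M₀  [x>a] with R_A=27/50, M_A=18/25 = (27/50)·12 - (18/25) - 6 = -6/25 kN·m
Superposition: M = Σ M_i = -5737/675 kN·m ≈ -8.499259 kN·m

M(12) = -5737/675 kN·m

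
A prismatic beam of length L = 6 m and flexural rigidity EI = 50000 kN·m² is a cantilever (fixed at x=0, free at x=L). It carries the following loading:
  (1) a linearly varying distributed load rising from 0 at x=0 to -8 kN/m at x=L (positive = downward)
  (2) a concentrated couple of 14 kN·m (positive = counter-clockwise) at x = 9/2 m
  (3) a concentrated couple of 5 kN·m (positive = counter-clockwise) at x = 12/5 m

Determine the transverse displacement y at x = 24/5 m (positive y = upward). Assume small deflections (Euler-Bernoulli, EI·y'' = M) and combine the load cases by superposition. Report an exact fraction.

y(24/5) = 55982097/3125000000 m

Load 1 — triangular load w₀=-8 kN/m (0→w₀ over full span):
  y_1 = (w₀Lx³/12-w₀L²x²/6-w₀x⁵/(120L))/EI = ((-8)·6·(24/5)³/12-(-8)·6²·(24/5)²/6-(-8)·(24/5)⁵/(120·6))/50000 = 675648/48828125 m
Load 2 — applied couple M₀=14 kN·m at a=9/2 m (b=L-a=3/2):
  y_2 = M₀a(2x-a)/(2EI)  [x>a] = 14·(9/2)·(2·(24/5)-(9/2))/(2·50000) = 3213/1000000 m
Load 3 — applied couple M₀=5 kN·m at a=12/5 m (b=L-a=18/5):
  y_3 = M₀a(2x-a)/(2EI)  [x>a] = 5·(12/5)·(2·(24/5)-(12/5))/(2·50000) = 27/31250 m
Superposition: y = Σ y_i = 55982097/3125000000 m ≈ 0.017914 m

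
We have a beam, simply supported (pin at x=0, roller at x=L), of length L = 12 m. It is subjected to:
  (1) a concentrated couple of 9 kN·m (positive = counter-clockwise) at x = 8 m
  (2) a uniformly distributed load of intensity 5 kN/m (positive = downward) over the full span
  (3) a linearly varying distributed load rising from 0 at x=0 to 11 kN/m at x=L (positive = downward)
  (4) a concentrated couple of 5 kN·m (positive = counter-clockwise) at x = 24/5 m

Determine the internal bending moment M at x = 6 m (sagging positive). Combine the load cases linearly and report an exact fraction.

M(6) = 191 kN·m

Load 1 — applied couple M₀=9 kN·m at a=8 m (b=L-a=4):
  M_1 = M₀x/L  [x≤a] = 9·6/12 = 9/2 kN·m
Load 2 — uniform load w=5 kN/m over full span:
  M_2 = wx(L-x)/2 = 5·6·(12-6)/2 = 90 kN·m
Load 3 — triangular load w₀=11 kN/m (0→w₀ over full span):
  M_3 = w₀Lx/6 - w₀x³/(6L) = 11·12·6/6 - 11·6³/(6·12) = 99 kN·m
Load 4 — applied couple M₀=5 kN·m at a=24/5 m (b=L-a=36/5):
  M_4 = M₀x/L - M₀  [x>a] = 5·6/12 - 5 = -5/2 kN·m
Superposition: M = Σ M_i = 191 kN·m ≈ 191.000000 kN·m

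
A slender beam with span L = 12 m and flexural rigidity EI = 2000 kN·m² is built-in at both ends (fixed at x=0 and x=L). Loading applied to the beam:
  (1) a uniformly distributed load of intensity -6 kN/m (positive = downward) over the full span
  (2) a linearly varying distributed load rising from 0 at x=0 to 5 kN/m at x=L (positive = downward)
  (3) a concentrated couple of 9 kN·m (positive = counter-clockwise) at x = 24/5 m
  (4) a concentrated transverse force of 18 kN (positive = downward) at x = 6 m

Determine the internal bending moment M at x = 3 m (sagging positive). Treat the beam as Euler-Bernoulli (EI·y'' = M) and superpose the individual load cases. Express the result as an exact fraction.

M(3) = -1143/200 kN·m

Load 1 — uniform load w=-6 kN/m over full span:
  M_1 = wLx/2 - wL²/12 - wx²/2 = (-6)·12·3/2 - (-6)·12²/12 - (-6)·3²/2 = -9 kN·m
Load 2 — triangular load w₀=5 kN/m (0→w₀ over full span):
  M_2 = 3w₀Lx/20 - w₀L²/30 - w₀x³/(6L) = 3·5·12·3/20 - 5·12²/30 - 5·3³/(6·12) = 9/8 kN·m
Load 3 — applied couple M₀=9 kN·m at a=24/5 m (b=L-a=36/5):
  M_3 = R_Ax - M_A  [x≤a] with R_A=27/25, M_A=27/25 = (27/25)·3 - (27/25) = 54/25 kN·m
Load 4 — point force P=18 kN at a=6 m (b=L-a=6):
  M_4 = Pb²(3a+b)x/L³ - Pab²/L²  [x≤a] = 18·6²·(3·6+6)·3/12³ - 18·6·6²/12² = 0 kN·m
Superposition: M = Σ M_i = -1143/200 kN·m ≈ -5.715000 kN·m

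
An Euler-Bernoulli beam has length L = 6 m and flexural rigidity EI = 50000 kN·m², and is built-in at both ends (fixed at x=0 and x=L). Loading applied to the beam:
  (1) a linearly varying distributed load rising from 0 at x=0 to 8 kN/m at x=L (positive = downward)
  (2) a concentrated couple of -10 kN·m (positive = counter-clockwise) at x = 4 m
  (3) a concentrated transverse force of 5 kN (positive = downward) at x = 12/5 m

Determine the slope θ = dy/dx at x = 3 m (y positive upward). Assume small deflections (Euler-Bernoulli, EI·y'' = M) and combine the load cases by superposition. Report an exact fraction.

Load 1 — triangular load w₀=8 kN/m (0→w₀ over full span):
  θ_1 = -w₀(2x(L-x)(L-2x)(x+2L)+x²(L-x)²)/(120LEI) = -8·(2·3·(6-3)·(6-2·3)·(3+2·6)+3²·(6-3)²)/(120·6·50000) = -9/500000 rad
Load 2 — applied couple M₀=-10 kN·m at a=4 m (b=L-a=2):
  θ_2 = (R_Ax²/2 - M_Ax)/EI  [x≤a] with R_A=-20/9, M_A=-10/3 = ((-20/9)·3²/2 - (-10/3)·3)/50000 = 0 rad
Load 3 — point force P=5 kN at a=12/5 m (b=L-a=18/5):
  θ_3 = Pa²(L-x)(2bL-(3b+a)(L-x))/(2L³EI)  [x>a] = 5·(12/5)²·(6-3)·(2·(18/5)·6-(3·(18/5)+(12/5))·(6-3))/(2·6³·50000) = 9/625000 rad
Superposition: θ = Σ θ_i = -9/2500000 rad ≈ -0.000004 rad

θ(3) = -9/2500000 rad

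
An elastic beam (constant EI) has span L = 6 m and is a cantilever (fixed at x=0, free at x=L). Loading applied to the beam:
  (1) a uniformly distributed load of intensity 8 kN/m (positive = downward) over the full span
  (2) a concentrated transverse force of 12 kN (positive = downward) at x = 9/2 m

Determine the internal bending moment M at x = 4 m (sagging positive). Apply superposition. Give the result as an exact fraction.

M(4) = -22 kN·m

Load 1 — uniform load w=8 kN/m over full span:
  M_1 = -w(L-x)²/2 = -8·(6-4)²/2 = -16 kN·m
Load 2 — point force P=12 kN at a=9/2 m (b=L-a=3/2):
  M_2 = -P(a-x)  [x≤a] = -12·((9/2)-4) = -6 kN·m
Superposition: M = Σ M_i = -22 kN·m ≈ -22.000000 kN·m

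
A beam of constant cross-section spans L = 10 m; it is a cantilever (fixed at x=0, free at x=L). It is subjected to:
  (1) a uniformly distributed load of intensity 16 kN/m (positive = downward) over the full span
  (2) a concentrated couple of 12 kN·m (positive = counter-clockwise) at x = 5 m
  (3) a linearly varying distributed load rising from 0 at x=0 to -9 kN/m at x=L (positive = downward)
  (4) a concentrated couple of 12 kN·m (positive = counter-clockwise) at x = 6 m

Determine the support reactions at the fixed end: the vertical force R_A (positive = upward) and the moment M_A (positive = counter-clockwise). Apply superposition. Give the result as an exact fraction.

Load 1 — uniform load w=16 kN/m over full span:
  R_A = wL = 16·10 = 160 kN
  M_A = wL²/2 = 16·10²/2 = 800 kN·m
Load 2 — applied couple M₀=12 kN·m at a=5 m (b=L-a=5):
  R_A = 0 kN
  M_A = -M₀ = -12 kN·m
Load 3 — triangular load w₀=-9 kN/m (0→w₀ over full span):
  R_A = w₀L/2 = (-9)·10/2 = -45 kN
  M_A = w₀L²/3 = (-9)·10²/3 = -300 kN·m
Load 4 — applied couple M₀=12 kN·m at a=6 m (b=L-a=4):
  R_A = 0 kN
  M_A = -M₀ = -12 kN·m
Superposition: R_A = 115 kN, M_A = 476 kN·m

R_A = 115 kN, M_A = 476 kN·m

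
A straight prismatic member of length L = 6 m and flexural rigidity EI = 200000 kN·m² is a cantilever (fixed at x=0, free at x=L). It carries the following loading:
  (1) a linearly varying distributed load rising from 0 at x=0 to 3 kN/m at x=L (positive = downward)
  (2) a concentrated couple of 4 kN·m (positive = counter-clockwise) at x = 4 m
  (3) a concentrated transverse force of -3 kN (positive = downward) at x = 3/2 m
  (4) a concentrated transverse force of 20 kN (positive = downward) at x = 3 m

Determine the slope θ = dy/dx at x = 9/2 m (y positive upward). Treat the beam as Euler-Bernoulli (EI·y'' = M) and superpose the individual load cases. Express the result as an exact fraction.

θ(9/2) = -38411/51200000 rad

Load 1 — triangular load w₀=3 kN/m (0→w₀ over full span):
  θ_1 = (w₀Lx²/4-w₀L²x/3-w₀x⁴/(24L))/EI = (3·6·(9/2)²/4-3·6²·(9/2)/3-3·(9/2)⁴/(24·6))/200000 = -20331/51200000 rad
Load 2 — applied couple M₀=4 kN·m at a=4 m (b=L-a=2):
  θ_2 = M₀a/EI  [x>a] = 4·4/200000 = 1/12500 rad
Load 3 — point force P=-3 kN at a=3/2 m (b=L-a=9/2):
  θ_3 = -Pa²/(2EI)  [x>a] = -(-3)·(3/2)²/(2·200000) = 27/1600000 rad
Load 4 — point force P=20 kN at a=3 m (b=L-a=3):
  θ_4 = -Pa²/(2EI)  [x>a] = -20·3²/(2·200000) = -9/20000 rad
Superposition: θ = Σ θ_i = -38411/51200000 rad ≈ -0.000750 rad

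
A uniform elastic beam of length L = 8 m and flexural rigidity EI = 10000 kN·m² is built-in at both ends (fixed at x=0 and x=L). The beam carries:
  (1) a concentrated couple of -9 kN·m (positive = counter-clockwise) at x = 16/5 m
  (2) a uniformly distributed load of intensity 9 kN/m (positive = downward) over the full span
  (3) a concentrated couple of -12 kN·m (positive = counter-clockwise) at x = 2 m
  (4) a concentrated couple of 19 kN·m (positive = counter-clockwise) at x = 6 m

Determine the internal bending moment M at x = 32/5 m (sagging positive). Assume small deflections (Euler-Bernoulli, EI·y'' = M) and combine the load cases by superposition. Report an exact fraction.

M(32/5) = -22191/2000 kN·m

Load 1 — applied couple M₀=-9 kN·m at a=16/5 m (b=L-a=24/5):
  M_1 = R_Ax - M_A - M₀  [x>a] with R_A=-81/50, M_A=-27/25 = (-81/50)·(32/5) - (-27/25) - (-9) = -36/125 kN·m
Load 2 — uniform load w=9 kN/m over full span:
  M_2 = wLx/2 - wL²/12 - wx²/2 = 9·8·(32/5)/2 - 9·8²/12 - 9·(32/5)²/2 = -48/25 kN·m
Load 3 — applied couple M₀=-12 kN·m at a=2 m (b=L-a=6):
  M_3 = R_Ax - M_A - M₀  [x>a] with R_A=-27/16, M_A=9/4 = (-27/16)·(32/5) - (9/4) - (-12) = -21/20 kN·m
Load 4 — applied couple M₀=19 kN·m at a=6 m (b=L-a=2):
  M_4 = R_Ax - M_A - M₀  [x>a] with R_A=171/64, M_A=95/16 = (171/64)·(32/5) - (95/16) - 19 = -627/80 kN·m
Superposition: M = Σ M_i = -22191/2000 kN·m ≈ -11.095500 kN·m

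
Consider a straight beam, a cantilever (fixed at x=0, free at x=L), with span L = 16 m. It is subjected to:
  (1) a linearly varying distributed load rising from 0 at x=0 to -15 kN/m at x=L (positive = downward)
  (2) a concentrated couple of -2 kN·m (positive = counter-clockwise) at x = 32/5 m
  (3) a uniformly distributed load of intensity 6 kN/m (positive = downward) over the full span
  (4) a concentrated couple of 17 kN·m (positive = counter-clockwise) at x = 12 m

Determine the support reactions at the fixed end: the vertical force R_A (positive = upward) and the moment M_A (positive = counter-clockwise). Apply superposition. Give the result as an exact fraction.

Load 1 — triangular load w₀=-15 kN/m (0→w₀ over full span):
  R_A = w₀L/2 = (-15)·16/2 = -120 kN
  M_A = w₀L²/3 = (-15)·16²/3 = -1280 kN·m
Load 2 — applied couple M₀=-2 kN·m at a=32/5 m (b=L-a=48/5):
  R_A = 0 kN
  M_A = -M₀ = -(-2) = 2 kN·m
Load 3 — uniform load w=6 kN/m over full span:
  R_A = wL = 6·16 = 96 kN
  M_A = wL²/2 = 6·16²/2 = 768 kN·m
Load 4 — applied couple M₀=17 kN·m at a=12 m (b=L-a=4):
  R_A = 0 kN
  M_A = -M₀ = -17 kN·m
Superposition: R_A = -24 kN, M_A = -527 kN·m

R_A = -24 kN, M_A = -527 kN·m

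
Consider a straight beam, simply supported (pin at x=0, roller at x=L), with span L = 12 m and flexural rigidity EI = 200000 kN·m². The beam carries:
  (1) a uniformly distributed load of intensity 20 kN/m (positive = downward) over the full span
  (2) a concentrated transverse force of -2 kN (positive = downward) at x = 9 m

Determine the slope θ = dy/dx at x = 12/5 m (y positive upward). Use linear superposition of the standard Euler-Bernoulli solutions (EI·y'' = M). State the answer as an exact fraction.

Load 1 — uniform load w=20 kN/m over full span:
  θ_1 = -w(L³-6Lx²+4x³)/(24EI) = -20·(12³-6·12·(12/5)²+4·(12/5)³)/(24·200000) = -891/156250 rad
Load 2 — point force P=-2 kN at a=9 m (b=L-a=3):
  θ_2 = -Pb(L²-b²-3x²)/(6LEI)  [x≤a] = -(-2)·3·(12²-3²-3·(12/5)²)/(6·12·200000) = 981/20000000 rad
Superposition: θ = Σ θ_i = -113067/20000000 rad ≈ -0.005653 rad

θ(12/5) = -113067/20000000 rad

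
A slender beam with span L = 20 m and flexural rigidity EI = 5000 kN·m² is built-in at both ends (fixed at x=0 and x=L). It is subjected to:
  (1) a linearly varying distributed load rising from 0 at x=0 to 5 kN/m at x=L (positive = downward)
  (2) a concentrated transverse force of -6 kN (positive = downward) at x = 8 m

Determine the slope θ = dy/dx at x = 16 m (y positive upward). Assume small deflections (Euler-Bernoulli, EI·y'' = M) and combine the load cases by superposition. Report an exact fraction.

θ(16) = 6632/234375 rad

Load 1 — triangular load w₀=5 kN/m (0→w₀ over full span):
  θ_1 = -w₀(2x(L-x)(L-2x)(x+2L)+x²(L-x)²)/(120LEI) = -5·(2·16·(20-16)·(20-2·16)·(16+2·20)+16²·(20-16)²)/(120·20·5000) = 64/1875 rad
Load 2 — point force P=-6 kN at a=8 m (b=L-a=12):
  θ_2 = Pa²(L-x)(2bL-(3b+a)(L-x))/(2L³EI)  [x>a] = (-6)·8²·(20-16)·(2·12·20-(3·12+8)·(20-16))/(2·20³·5000) = -456/78125 rad
Superposition: θ = Σ θ_i = 6632/234375 rad ≈ 0.028297 rad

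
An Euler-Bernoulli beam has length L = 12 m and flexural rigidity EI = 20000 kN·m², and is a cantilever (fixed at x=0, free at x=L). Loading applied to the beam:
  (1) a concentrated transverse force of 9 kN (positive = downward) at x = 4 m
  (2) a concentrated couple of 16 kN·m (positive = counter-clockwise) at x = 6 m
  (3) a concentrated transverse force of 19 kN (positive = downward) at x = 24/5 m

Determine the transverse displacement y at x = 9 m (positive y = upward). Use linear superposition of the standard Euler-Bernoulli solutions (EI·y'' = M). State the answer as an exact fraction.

Load 1 — point force P=9 kN at a=4 m (b=L-a=8):
  y_1 = -Pa²(3x-a)/(6EI)  [x>a] = -9·4²·(3·9-4)/(6·20000) = -69/2500 m
Load 2 — applied couple M₀=16 kN·m at a=6 m (b=L-a=6):
  y_2 = M₀a(2x-a)/(2EI)  [x>a] = 16·6·(2·9-6)/(2·20000) = 18/625 m
Load 3 — point force P=19 kN at a=24/5 m (b=L-a=36/5):
  y_3 = -Pa²(3x-a)/(6EI)  [x>a] = -19·(24/5)²·(3·9-(24/5))/(6·20000) = -6327/78125 m
Superposition: y = Σ y_i = -24933/312500 m ≈ -0.079786 m

y(9) = -24933/312500 m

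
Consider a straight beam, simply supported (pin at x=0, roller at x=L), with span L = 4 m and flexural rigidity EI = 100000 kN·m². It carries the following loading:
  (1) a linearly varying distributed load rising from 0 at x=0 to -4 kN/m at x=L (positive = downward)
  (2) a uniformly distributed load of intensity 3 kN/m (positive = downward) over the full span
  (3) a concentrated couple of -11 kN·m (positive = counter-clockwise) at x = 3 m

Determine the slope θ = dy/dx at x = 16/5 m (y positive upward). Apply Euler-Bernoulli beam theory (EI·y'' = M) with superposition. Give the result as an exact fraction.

Load 1 — triangular load w₀=-4 kN/m (0→w₀ over full span):
  θ_1 = -w₀(7L⁴-30L²x²+15x⁴)/(360LEI) = -(-4)·(7·4⁴-30·4²·(16/5)²+15·(16/5)⁴)/(360·4·100000) = -757/17578125 rad
Load 2 — uniform load w=3 kN/m over full span:
  θ_2 = -w(L³-6Lx²+4x³)/(24EI) = -3·(4³-6·4·(16/5)²+4·(16/5)³)/(24·100000) = 99/1562500 rad
Load 3 — applied couple M₀=-11 kN·m at a=3 m (b=L-a=1):
  θ_3 = (M₀x²/(2L)-M₀(x-a)+C₁)/EI  [x>a] with C₁=M₀(3b²-L²)/(6L)=143/24 = ((-11)·(16/5)²/(2·4)-(-11)·((16/5)-3)+(143/24))/100000 = -3553/60000000 rad
Superposition: θ = Σ θ_i = -175147/4500000000 rad ≈ -0.000039 rad

θ(16/5) = -175147/4500000000 rad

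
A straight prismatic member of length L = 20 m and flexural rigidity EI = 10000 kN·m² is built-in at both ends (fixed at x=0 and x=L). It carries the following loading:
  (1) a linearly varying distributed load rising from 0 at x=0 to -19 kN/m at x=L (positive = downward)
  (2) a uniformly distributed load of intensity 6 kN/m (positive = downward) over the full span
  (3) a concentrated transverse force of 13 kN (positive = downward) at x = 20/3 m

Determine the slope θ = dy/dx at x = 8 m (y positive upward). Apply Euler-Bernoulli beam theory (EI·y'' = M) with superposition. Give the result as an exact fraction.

θ(8) = 907/56250 rad

Load 1 — triangular load w₀=-19 kN/m (0→w₀ over full span):
  θ_1 = -w₀(2x(L-x)(L-2x)(x+2L)+x²(L-x)²)/(120LEI) = -(-19)·(2·8·(20-8)·(20-2·8)·(8+2·20)+8²·(20-8)²)/(120·20·10000) = 114/3125 rad
Load 2 — uniform load w=6 kN/m over full span:
  θ_2 = -wx(L-x)(L-2x)/(12EI) = -6·8·(20-8)·(20-2·8)/(12·10000) = -12/625 rad
Load 3 — point force P=13 kN at a=20/3 m (b=L-a=40/3):
  θ_3 = Pa²(L-x)(2bL-(3b+a)(L-x))/(2L³EI)  [x>a] = 13·(20/3)²·(20-8)·(2·(40/3)·20-(3·(40/3)+(20/3))·(20-8))/(2·20³·10000) = -13/11250 rad
Superposition: θ = Σ θ_i = 907/56250 rad ≈ 0.016124 rad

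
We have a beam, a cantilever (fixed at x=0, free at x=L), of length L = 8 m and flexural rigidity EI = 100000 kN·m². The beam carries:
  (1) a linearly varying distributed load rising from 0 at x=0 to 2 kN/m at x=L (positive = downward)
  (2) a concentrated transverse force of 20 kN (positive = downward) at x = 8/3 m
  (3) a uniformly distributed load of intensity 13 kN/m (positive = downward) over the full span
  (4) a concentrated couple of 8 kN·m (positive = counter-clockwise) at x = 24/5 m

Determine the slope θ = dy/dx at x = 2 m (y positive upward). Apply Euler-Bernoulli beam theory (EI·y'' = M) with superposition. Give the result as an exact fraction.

θ(2) = -1523/200000 rad

Load 1 — triangular load w₀=2 kN/m (0→w₀ over full span):
  θ_1 = (w₀Lx²/4-w₀L²x/3-w₀x⁴/(24L))/EI = (2·8·2²/4-2·8²·2/3-2·2⁴/(24·8))/100000 = -139/200000 rad
Load 2 — point force P=20 kN at a=8/3 m (b=L-a=16/3):
  θ_2 = -Px(2a-x)/(2EI)  [x≤a] = -20·2·(2·(8/3)-2)/(2·100000) = -1/1500 rad
Load 3 — uniform load w=13 kN/m over full span:
  θ_3 = -wx(x²-3Lx+3L²)/(6EI) = -13·2·(2²-3·8·2+3·8²)/(6·100000) = -481/75000 rad
Load 4 — applied couple M₀=8 kN·m at a=24/5 m (b=L-a=16/5):
  θ_4 = M₀x/EI  [x≤a] = 8·2/100000 = 1/6250 rad
Superposition: θ = Σ θ_i = -1523/200000 rad ≈ -0.007615 rad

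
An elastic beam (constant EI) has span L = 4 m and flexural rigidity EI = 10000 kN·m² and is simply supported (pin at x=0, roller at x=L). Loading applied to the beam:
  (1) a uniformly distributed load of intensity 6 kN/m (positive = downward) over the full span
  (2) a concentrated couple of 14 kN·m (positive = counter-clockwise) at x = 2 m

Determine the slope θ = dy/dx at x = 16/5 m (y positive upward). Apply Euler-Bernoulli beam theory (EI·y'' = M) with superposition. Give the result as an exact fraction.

θ(16/5) = 4297/3750000 rad

Load 1 — uniform load w=6 kN/m over full span:
  θ_1 = -w(L³-6Lx²+4x³)/(24EI) = -6·(4³-6·4·(16/5)²+4·(16/5)³)/(24·10000) = 99/78125 rad
Load 2 — applied couple M₀=14 kN·m at a=2 m (b=L-a=2):
  θ_2 = (M₀x²/(2L)-M₀(x-a)+C₁)/EI  [x>a] with C₁=M₀(3b²-L²)/(6L)=-7/3 = (14·(16/5)²/(2·4)-14·((16/5)-2)+(-7/3))/10000 = -91/750000 rad
Superposition: θ = Σ θ_i = 4297/3750000 rad ≈ 0.001146 rad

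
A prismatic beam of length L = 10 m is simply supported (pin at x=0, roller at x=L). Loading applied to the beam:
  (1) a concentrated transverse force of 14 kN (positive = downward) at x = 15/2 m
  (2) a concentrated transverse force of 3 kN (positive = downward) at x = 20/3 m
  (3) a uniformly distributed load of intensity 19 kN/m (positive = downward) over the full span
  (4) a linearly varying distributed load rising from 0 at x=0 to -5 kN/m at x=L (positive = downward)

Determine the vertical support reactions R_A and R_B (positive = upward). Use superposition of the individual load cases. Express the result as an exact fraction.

R_A = 547/6 kN, R_B = 545/6 kN

Load 1 — point force P=14 kN at a=15/2 m (b=L-a=5/2):
  R_A = Pb/L = 14·(5/2)/10 = 7/2 kN
  R_B = Pa/L = 14·(15/2)/10 = 21/2 kN
Load 2 — point force P=3 kN at a=20/3 m (b=L-a=10/3):
  R_A = Pb/L = 3·(10/3)/10 = 1 kN
  R_B = Pa/L = 3·(20/3)/10 = 2 kN
Load 3 — uniform load w=19 kN/m over full span:
  R_A = wL/2 = 19·10/2 = 95 kN
  R_B = wL/2 = 19·10/2 = 95 kN
Load 4 — triangular load w₀=-5 kN/m (0→w₀ over full span):
  R_A = w₀L/6 = (-5)·10/6 = -25/3 kN
  R_B = w₀L/3 = (-5)·10/3 = -50/3 kN
Superposition: R_A = 547/6 kN, R_B = 545/6 kN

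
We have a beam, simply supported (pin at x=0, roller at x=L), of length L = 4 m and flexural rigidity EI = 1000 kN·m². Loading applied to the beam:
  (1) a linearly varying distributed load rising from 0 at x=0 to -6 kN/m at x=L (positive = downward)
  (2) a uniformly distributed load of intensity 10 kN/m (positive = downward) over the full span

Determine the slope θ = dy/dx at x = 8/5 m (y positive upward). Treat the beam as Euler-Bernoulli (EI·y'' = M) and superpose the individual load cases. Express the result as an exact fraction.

Load 1 — triangular load w₀=-6 kN/m (0→w₀ over full span):
  θ_1 = -w₀(7L⁴-30L²x²+15x⁴)/(360LEI) = -(-6)·(7·4⁴-30·4²·(8/5)²+15·(8/5)⁴)/(360·4·1000) = 646/234375 rad
Load 2 — uniform load w=10 kN/m over full span:
  θ_2 = -w(L³-6Lx²+4x³)/(24EI) = -10·(4³-6·4·(8/5)²+4·(8/5)³)/(24·1000) = -74/9375 rad
Superposition: θ = Σ θ_i = -1204/234375 rad ≈ -0.005137 rad

θ(8/5) = -1204/234375 rad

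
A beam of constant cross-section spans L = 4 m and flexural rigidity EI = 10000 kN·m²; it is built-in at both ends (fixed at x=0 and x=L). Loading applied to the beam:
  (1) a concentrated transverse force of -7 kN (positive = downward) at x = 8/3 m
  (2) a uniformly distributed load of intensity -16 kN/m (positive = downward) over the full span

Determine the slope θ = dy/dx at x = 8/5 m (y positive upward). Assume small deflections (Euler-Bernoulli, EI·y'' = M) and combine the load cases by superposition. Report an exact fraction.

Load 1 — point force P=-7 kN at a=8/3 m (b=L-a=4/3):
  θ_1 = -Pb²x(2aL-(3a+b)x)/(2L³EI)  [x≤a] = -(-7)·(4/3)²·(8/5)·(2·(8/3)·4-(3·(8/3)+(4/3))·(8/5))/(2·4³·10000) = 14/140625 rad
Load 2 — uniform load w=-16 kN/m over full span:
  θ_2 = -wx(L-x)(L-2x)/(12EI) = -(-16)·(8/5)·(4-(8/5))·(4-2·(8/5))/(12·10000) = 32/78125 rad
Superposition: θ = Σ θ_i = 358/703125 rad ≈ 0.000509 rad

θ(8/5) = 358/703125 rad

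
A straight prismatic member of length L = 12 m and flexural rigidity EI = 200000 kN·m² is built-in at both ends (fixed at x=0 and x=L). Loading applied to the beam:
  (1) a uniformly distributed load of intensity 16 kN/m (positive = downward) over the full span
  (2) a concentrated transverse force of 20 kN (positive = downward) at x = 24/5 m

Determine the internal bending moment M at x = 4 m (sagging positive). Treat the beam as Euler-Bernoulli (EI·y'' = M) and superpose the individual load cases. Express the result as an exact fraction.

M(4) = 2032/25 kN·m

Load 1 — uniform load w=16 kN/m over full span:
  M_1 = wLx/2 - wL²/12 - wx²/2 = 16·12·4/2 - 16·12²/12 - 16·4²/2 = 64 kN·m
Load 2 — point force P=20 kN at a=24/5 m (b=L-a=36/5):
  M_2 = Pb²(3a+b)x/L³ - Pab²/L²  [x≤a] = 20·(36/5)²·(3·(24/5)+(36/5))·4/12³ - 20·(24/5)·(36/5)²/12² = 432/25 kN·m
Superposition: M = Σ M_i = 2032/25 kN·m ≈ 81.280000 kN·m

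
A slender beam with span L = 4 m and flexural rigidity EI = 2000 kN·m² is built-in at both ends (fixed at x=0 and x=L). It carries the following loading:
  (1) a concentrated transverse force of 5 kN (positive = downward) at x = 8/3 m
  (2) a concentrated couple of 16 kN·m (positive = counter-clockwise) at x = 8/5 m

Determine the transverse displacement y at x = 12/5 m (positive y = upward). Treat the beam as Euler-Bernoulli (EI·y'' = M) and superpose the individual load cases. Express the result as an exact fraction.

Load 1 — point force P=5 kN at a=8/3 m (b=L-a=4/3):
  y_1 = -Pb²x²(3aL-(3a+b)x)/(6L³EI)  [x≤a] = -5·(4/3)²·(12/5)²·(3·(8/3)·4-(3·(8/3)+(4/3))·(12/5))/(6·4³·2000) = -2/3125 m
Load 2 — applied couple M₀=16 kN·m at a=8/5 m (b=L-a=12/5):
  y_2 = (R_Ax³/6 - M_Ax²/2 - M₀(x-a)²/2)/EI  [x>a] with R_A=144/25, M_A=48/25 = ((144/25)·(12/5)³/6 - (48/25)·(12/5)²/2 - 16·((12/5)-(8/5))²/2)/2000 = 512/390625 m
Superposition: y = Σ y_i = 262/390625 m ≈ 0.000671 m

y(12/5) = 262/390625 m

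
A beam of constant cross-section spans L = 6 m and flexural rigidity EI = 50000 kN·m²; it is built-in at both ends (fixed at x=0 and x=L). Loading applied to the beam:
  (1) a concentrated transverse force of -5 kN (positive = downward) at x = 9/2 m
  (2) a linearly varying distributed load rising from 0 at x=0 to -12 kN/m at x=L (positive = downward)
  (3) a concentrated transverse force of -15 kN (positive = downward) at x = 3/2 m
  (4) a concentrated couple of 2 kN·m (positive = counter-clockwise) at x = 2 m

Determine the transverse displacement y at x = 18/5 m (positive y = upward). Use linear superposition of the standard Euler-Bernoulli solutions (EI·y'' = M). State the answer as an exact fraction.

Load 1 — point force P=-5 kN at a=9/2 m (b=L-a=3/2):
  y_1 = -Pb²x²(3aL-(3a+b)x)/(6L³EI)  [x≤a] = -(-5)·(3/2)²·(18/5)²·(3·(9/2)·6-(3·(9/2)+(3/2))·(18/5))/(6·6³·50000) = 243/4000000 m
Load 2 — triangular load w₀=-12 kN/m (0→w₀ over full span):
  y_2 = -w₀x²(L-x)²(x+2L)/(120LEI) = -(-12)·(18/5)²·(6-(18/5))²·((18/5)+2·6)/(120·6·50000) = 18954/48828125 m
Load 3 — point force P=-15 kN at a=3/2 m (b=L-a=9/2):
  y_3 = -Pa²(L-x)²(3bL-(3b+a)(L-x))/(6L³EI)  [x>a] = -(-15)·(3/2)²·(6-(18/5))²·(3·(9/2)·6-(3·(9/2)+(3/2))·(6-(18/5)))/(6·6³·50000) = 27/200000 m
Load 4 — applied couple M₀=2 kN·m at a=2 m (b=L-a=4):
  y_4 = (R_Ax³/6 - M_Ax²/2 - M₀(x-a)²/2)/EI  [x>a] with R_A=4/9, M_A=0 = ((4/9)·(18/5)³/6 - 0·(18/5)²/2 - 2·((18/5)-2)²/2)/50000 = 7/390625 m
Superposition: y = Σ y_i = 7523099/12500000000 m ≈ 0.000602 m

y(18/5) = 7523099/12500000000 m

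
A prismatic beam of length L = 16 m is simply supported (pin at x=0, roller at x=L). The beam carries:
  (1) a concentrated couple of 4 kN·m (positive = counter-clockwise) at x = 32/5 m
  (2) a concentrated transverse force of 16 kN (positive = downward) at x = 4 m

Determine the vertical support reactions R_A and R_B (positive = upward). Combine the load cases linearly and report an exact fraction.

Load 1 — applied couple M₀=4 kN·m at a=32/5 m (b=L-a=48/5):
  R_A = M₀/L = 4/16 = 1/4 kN
  R_B = -M₀/L = -4/16 = -1/4 kN
Load 2 — point force P=16 kN at a=4 m (b=L-a=12):
  R_A = Pb/L = 16·12/16 = 12 kN
  R_B = Pa/L = 16·4/16 = 4 kN
Superposition: R_A = 49/4 kN, R_B = 15/4 kN

R_A = 49/4 kN, R_B = 15/4 kN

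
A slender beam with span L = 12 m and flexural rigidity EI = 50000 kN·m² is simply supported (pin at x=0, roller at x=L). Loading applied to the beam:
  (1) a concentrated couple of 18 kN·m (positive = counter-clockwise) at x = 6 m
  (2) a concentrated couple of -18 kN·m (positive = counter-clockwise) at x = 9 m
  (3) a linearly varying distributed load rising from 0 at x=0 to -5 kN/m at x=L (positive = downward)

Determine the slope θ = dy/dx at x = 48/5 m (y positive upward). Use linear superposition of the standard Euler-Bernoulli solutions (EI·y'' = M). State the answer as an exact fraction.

θ(48/5) = -89547/25000000 rad

Load 1 — applied couple M₀=18 kN·m at a=6 m (b=L-a=6):
  θ_1 = (M₀x²/(2L)-M₀(x-a)+C₁)/EI  [x>a] with C₁=M₀(3b²-L²)/(6L)=-9 = (18·(48/5)²/(2·12)-18·((48/5)-6)+(-9))/50000 = -117/1250000 rad
Load 2 — applied couple M₀=-18 kN·m at a=9 m (b=L-a=3):
  θ_2 = (M₀x²/(2L)-M₀(x-a)+C₁)/EI  [x>a] with C₁=M₀(3b²-L²)/(6L)=117/4 = ((-18)·(48/5)²/(2·12)-(-18)·((48/5)-9)+(117/4))/50000 = -2907/5000000 rad
Load 3 — triangular load w₀=-5 kN/m (0→w₀ over full span):
  θ_3 = -w₀(7L⁴-30L²x²+15x⁴)/(360LEI) = -(-5)·(7·12⁴-30·12²·(48/5)²+15·(48/5)⁴)/(360·12·50000) = -2271/781250 rad
Superposition: θ = Σ θ_i = -89547/25000000 rad ≈ -0.003582 rad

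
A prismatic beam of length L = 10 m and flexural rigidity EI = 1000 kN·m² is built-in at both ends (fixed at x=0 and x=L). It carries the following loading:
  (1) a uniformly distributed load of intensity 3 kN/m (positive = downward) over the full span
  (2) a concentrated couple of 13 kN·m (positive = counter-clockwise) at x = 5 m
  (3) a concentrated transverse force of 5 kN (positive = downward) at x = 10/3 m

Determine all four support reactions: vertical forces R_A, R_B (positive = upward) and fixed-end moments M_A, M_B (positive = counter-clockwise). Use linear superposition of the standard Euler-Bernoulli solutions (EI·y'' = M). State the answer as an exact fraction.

Load 1 — uniform load w=3 kN/m over full span:
  R_A = wL/2 = 3·10/2 = 15 kN
  M_A = wL²/12 = 3·10²/12 = 25 kN·m
  R_B = wL/2 = 3·10/2 = 15 kN
  M_B = -wL²/12 = -3·10²/12 = -25 kN·m
Load 2 — applied couple M₀=13 kN·m at a=5 m (b=L-a=5):
  R_A = 6M₀ab/L³ = 6·13·5·5/10³ = 39/20 kN
  M_A = M₀b(2a-b)/L² = 13·5·(2·5-5)/10² = 13/4 kN·m
  R_B = -6M₀ab/L³ = -6·13·5·5/10³ = -39/20 kN
  M_B = M₀a(2b-a)/L² = 13·5·(2·5-5)/10² = 13/4 kN·m
Load 3 — point force P=5 kN at a=10/3 m (b=L-a=20/3):
  R_A = Pb²(3a+b)/L³ = 5·(20/3)²·(3·(10/3)+(20/3))/10³ = 100/27 kN
  M_A = Pab²/L² = 5·(10/3)·(20/3)²/10² = 200/27 kN·m
  R_B = Pa²(a+3b)/L³ = 5·(10/3)²·((10/3)+3·(20/3))/10³ = 35/27 kN
  M_B = -Pa²b/L² = -5·(10/3)²·(20/3)/10² = -100/27 kN·m
Superposition: R_A = 11153/540 kN, M_A = 3851/108 kN·m, R_B = 7747/540 kN, M_B = -2749/108 kN·m

R_A = 11153/540 kN, M_A = 3851/108 kN·m, R_B = 7747/540 kN, M_B = -2749/108 kN·m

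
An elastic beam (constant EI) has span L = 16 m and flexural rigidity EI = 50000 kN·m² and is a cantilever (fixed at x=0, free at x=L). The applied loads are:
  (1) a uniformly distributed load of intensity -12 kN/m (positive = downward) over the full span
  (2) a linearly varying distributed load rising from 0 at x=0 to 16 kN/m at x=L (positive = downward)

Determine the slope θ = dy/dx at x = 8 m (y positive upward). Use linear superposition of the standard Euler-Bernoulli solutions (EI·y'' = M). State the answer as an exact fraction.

Load 1 — uniform load w=-12 kN/m over full span:
  θ_1 = -wx(x²-3Lx+3L²)/(6EI) = -(-12)·8·(8²-3·16·8+3·16²)/(6·50000) = 448/3125 rad
Load 2 — triangular load w₀=16 kN/m (0→w₀ over full span):
  θ_2 = (w₀Lx²/4-w₀L²x/3-w₀x⁴/(24L))/EI = (16·16·8²/4-16·16²·8/3-16·8⁴/(24·16))/50000 = -1312/9375 rad
Superposition: θ = Σ θ_i = 32/9375 rad ≈ 0.003413 rad

θ(8) = 32/9375 rad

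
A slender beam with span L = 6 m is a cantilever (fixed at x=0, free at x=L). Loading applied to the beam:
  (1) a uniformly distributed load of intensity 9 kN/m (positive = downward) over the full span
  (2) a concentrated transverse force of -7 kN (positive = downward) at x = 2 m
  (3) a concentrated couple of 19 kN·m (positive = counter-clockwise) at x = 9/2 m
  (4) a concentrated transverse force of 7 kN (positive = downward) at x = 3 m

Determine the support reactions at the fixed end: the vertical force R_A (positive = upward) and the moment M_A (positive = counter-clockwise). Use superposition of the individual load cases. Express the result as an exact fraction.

Load 1 — uniform load w=9 kN/m over full span:
  R_A = wL = 9·6 = 54 kN
  M_A = wL²/2 = 9·6²/2 = 162 kN·m
Load 2 — point force P=-7 kN at a=2 m (b=L-a=4):
  R_A = P = (-7) = -7 kN
  M_A = Pa = (-7)·2 = -14 kN·m
Load 3 — applied couple M₀=19 kN·m at a=9/2 m (b=L-a=3/2):
  R_A = 0 kN
  M_A = -M₀ = -19 kN·m
Load 4 — point force P=7 kN at a=3 m (b=L-a=3):
  R_A = P = 7 kN
  M_A = Pa = 7·3 = 21 kN·m
Superposition: R_A = 54 kN, M_A = 150 kN·m

R_A = 54 kN, M_A = 150 kN·m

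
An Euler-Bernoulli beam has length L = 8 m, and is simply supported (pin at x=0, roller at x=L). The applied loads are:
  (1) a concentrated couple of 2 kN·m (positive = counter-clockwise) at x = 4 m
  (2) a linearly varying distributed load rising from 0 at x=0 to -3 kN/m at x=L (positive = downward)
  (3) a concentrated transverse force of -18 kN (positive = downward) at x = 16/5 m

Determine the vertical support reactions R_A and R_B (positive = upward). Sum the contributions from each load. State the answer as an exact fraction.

R_A = -291/20 kN, R_B = -309/20 kN

Load 1 — applied couple M₀=2 kN·m at a=4 m (b=L-a=4):
  R_A = M₀/L = 2/8 = 1/4 kN
  R_B = -M₀/L = -2/8 = -1/4 kN
Load 2 — triangular load w₀=-3 kN/m (0→w₀ over full span):
  R_A = w₀L/6 = (-3)·8/6 = -4 kN
  R_B = w₀L/3 = (-3)·8/3 = -8 kN
Load 3 — point force P=-18 kN at a=16/5 m (b=L-a=24/5):
  R_A = Pb/L = (-18)·(24/5)/8 = -54/5 kN
  R_B = Pa/L = (-18)·(16/5)/8 = -36/5 kN
Superposition: R_A = -291/20 kN, R_B = -309/20 kN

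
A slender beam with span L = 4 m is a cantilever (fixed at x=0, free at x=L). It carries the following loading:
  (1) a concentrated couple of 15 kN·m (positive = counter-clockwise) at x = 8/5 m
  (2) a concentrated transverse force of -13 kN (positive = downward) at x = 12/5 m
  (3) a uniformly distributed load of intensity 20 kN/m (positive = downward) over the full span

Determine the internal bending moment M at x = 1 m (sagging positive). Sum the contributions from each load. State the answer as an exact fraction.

Load 1 — applied couple M₀=15 kN·m at a=8/5 m (b=L-a=12/5):
  M_1 = M₀  [x≤a] = 15 = 15 kN·m
Load 2 — point force P=-13 kN at a=12/5 m (b=L-a=8/5):
  M_2 = -P(a-x)  [x≤a] = -(-13)·((12/5)-1) = 91/5 kN·m
Load 3 — uniform load w=20 kN/m over full span:
  M_3 = -w(L-x)²/2 = -20·(4-1)²/2 = -90 kN·m
Superposition: M = Σ M_i = -284/5 kN·m ≈ -56.800000 kN·m

M(1) = -284/5 kN·m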